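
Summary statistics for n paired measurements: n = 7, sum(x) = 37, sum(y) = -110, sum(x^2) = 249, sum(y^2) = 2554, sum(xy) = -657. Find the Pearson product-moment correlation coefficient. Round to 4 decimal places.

Numerator: nΣxy − (Σx)(Σy) = 7·(-657) − (37)(-110) = -529
Denominator: √[(nΣx²−(Σx)²)(nΣy²−(Σy)²)]
  nΣx²−(Σx)² = 7·249 − 1369 = 374;  nΣy²−(Σy)² = 7·2554 − 12100 = 5778
  √(374·5778) = √2160972 = 1470.0245
r = -529 / 1470.0245 = -0.3599

-0.3599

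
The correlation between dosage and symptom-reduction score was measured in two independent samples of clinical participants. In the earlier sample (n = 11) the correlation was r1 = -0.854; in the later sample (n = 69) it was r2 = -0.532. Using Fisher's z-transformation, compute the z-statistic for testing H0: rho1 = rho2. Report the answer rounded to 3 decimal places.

z1 = atanh(-0.854) = -1.270747,  z2 = atanh(-0.532) = -0.592931
SE = √(1/(n1−3) + 1/(n2−3)) = √(1/8 + 1/66) = √(0.1250000 + 0.0151515) = √0.1401515 = 0.374368
z = (z1 − z2)/SE = (-1.270747 − (-0.592931)) / 0.374368 = -0.677816 / 0.374368 = -1.811

-1.811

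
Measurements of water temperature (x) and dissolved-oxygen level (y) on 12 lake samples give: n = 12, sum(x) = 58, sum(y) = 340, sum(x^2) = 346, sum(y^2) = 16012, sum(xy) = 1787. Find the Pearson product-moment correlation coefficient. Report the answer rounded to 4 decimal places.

0.2220

S_xy = nΣxy − ΣxΣy = 12·1787 − 58·340 = 21444 − 19720 = 1724
S_xx = nΣx² − (Σx)² = 12·346 − 58² = 4152 − 3364 = 788
S_yy = nΣy² − (Σy)² = 12·16012 − 340² = 192144 − 115600 = 76544
r = S_xy / √(S_xx·S_yy) = 1724 / √(788·76544) = 1724 / √60316672 = 1724 / 7766.3809 = 0.2220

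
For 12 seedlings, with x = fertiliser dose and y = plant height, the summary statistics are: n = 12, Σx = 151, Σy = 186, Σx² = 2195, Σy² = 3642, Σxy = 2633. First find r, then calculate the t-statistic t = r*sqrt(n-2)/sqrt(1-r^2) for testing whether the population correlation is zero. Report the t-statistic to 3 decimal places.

Numerator: nΣxy − (Σx)(Σy) = 12·2633 − (151)(186) = 3510
Denominator: √[(nΣx²−(Σx)²)(nΣy²−(Σy)²)]
  nΣx²−(Σx)² = 12·2195 − 22801 = 3539;  nΣy²−(Σy)² = 12·3642 − 34596 = 9108
  √(3539·9108) = √32233212 = 5677.4301
r = 3510 / 5677.4301 = 0.6182
t = r·√(n−2)/√(1−r²) = 0.6182·√10 / √(1−0.382171) = 1.954920 / 0.786021 = 2.487

2.487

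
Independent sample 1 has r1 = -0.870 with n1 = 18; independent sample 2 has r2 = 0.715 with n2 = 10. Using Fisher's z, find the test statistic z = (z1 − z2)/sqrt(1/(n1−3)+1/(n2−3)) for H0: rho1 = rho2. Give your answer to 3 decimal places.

-4.873

Fisher z-transforms: z1 = atanh(-0.870) = -1.333080, z2 = atanh(0.715) = 0.897340; difference d = -2.230420
Var(d) = 1/15 + 1/7 = 0.0666667 + 0.1428571 = 0.2095238
z = d/√Var(d) = -2.230420 / √0.2095238 = -2.230420 / 0.457738 = -4.873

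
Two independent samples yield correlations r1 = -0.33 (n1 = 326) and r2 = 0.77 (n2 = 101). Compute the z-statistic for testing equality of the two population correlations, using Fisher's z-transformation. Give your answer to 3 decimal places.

Fisher z-transforms: z1 = atanh(-0.33) = -0.342828, z2 = atanh(0.77) = 1.020328; difference d = -1.363156
Var(d) = 1/323 + 1/98 = 0.0030960 + 0.0102041 = 0.0133001
z = d/√Var(d) = -1.363156 / √0.0133001 = -1.363156 / 0.115326 = -11.820

-11.820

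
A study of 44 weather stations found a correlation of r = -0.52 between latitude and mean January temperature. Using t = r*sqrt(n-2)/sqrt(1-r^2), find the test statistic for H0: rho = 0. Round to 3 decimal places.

t = r·√(n−2) / √(1−r²) with r = -0.52, n = 44
  = -0.52·√42 / √(1 − 0.2704)
  = -0.52·6.480741 / 0.854166
  = -3.369985 / 0.854166 = -3.945

-3.945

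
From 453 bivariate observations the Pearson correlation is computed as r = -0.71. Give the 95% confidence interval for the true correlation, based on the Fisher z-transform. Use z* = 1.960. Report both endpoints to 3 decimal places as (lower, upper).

(-0.753, -0.661)

Fisher z: z_r = atanh(r) = ½·ln((1+(-0.71))/(1−(-0.71))) = -0.887184
SE(z) = 1/√(n−3) = 1/√450 = 0.047140
95% ⇒ z* = 1.960; margin = 1.960·0.047140 = 0.092394
CI on z-scale: (-0.979578, -0.794790)
Back-transform: tanh(-0.979578) = -0.752883, tanh(-0.794790) = -0.661114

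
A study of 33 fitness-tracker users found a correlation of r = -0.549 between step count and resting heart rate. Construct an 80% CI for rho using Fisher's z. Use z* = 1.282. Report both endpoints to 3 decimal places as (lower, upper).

z_r = atanh(-0.549) = -0.616949;  SE = 1/√(n−3) = 1/√30 = 0.182574
z-limits: -0.616949 ± 1.282·0.182574 = -0.616949 ± 0.234060 = [-0.851009, -0.382889]
ρ-limits: (tanh -0.851009, tanh -0.382889) = (-0.692, -0.365)

(-0.692, -0.365)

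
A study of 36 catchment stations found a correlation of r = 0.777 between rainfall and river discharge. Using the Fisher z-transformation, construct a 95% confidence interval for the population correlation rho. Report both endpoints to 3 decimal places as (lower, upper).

Fisher z: z_r = atanh(r) = ½·ln((1+0.777)/(1−0.777)) = 1.037755
SE(z) = 1/√(n−3) = 1/√33 = 0.174078
95% ⇒ z* = 1.960; margin = 1.960·0.174078 = 0.341193
CI on z-scale: (0.696562, 1.378948)
Back-transform: tanh(0.696562) = 0.602181, tanh(1.378948) = 0.880715

(0.602, 0.881)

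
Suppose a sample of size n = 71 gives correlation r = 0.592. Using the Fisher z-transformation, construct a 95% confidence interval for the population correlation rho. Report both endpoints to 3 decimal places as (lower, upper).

(0.416, 0.725)

Fisher z: z_r = atanh(r) = ½·ln((1+0.592)/(1−0.592)) = 0.680740
SE(z) = 1/√(n−3) = 1/√68 = 0.121268
95% ⇒ z* = 1.960; margin = 1.960·0.121268 = 0.237685
CI on z-scale: (0.443055, 0.918425)
Back-transform: tanh(0.443055) = 0.416174, tanh(0.918425) = 0.725151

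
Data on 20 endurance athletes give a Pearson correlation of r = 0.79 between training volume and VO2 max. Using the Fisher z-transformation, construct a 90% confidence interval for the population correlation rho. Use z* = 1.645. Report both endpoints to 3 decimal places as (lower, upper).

z_r = atanh(0.79) = 1.071432;  SE = 1/√(n−3) = 1/√17 = 0.242536
z-limits: 1.071432 ± 1.645·0.242536 = 1.071432 ± 0.398972 = [0.672460, 1.470404]
ρ-limits: (tanh 0.672460, tanh 1.470404) = (0.587, 0.900)

(0.587, 0.900)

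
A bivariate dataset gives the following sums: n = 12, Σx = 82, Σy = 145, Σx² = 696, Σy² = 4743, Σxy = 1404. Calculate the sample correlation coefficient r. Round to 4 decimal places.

0.6486

Numerator: nΣxy − (Σx)(Σy) = 12·1404 − (82)(145) = 4958
Denominator: √[(nΣx²−(Σx)²)(nΣy²−(Σy)²)]
  nΣx²−(Σx)² = 12·696 − 6724 = 1628;  nΣy²−(Σy)² = 12·4743 − 21025 = 35891
  √(1628·35891) = √58430548 = 7643.9877
r = 4958 / 7643.9877 = 0.6486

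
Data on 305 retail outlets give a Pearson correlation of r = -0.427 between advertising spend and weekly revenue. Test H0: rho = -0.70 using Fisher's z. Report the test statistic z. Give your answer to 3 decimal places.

7.144

Fisher z: atanh(-0.427) = -0.456222, atanh(-0.70) = -0.867301
z = (z_r − z_0)·√(n−3) = (-0.456222 − (-0.867301))·√302 = 0.411079 · 17.378147 = 7.144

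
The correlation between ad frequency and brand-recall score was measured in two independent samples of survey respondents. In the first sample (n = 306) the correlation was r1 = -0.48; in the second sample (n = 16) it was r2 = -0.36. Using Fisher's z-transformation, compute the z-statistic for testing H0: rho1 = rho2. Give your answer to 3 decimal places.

-0.516

z1 = atanh(-0.48) = -0.522984,  z2 = atanh(-0.36) = -0.376886
SE = √(1/(n1−3) + 1/(n2−3)) = √(1/303 + 1/13) = √(0.0033003 + 0.0769231) = √0.0802234 = 0.283237
z = (z1 − z2)/SE = (-0.522984 − (-0.376886)) / 0.283237 = -0.146098 / 0.283237 = -0.516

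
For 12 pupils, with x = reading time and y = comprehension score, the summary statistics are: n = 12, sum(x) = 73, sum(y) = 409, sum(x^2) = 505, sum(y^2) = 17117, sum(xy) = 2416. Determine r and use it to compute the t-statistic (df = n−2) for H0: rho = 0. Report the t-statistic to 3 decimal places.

Numerator: nΣxy − (Σx)(Σy) = 12·2416 − (73)(409) = -865
Denominator: √[(nΣx²−(Σx)²)(nΣy²−(Σy)²)]
  nΣx²−(Σx)² = 12·505 − 5329 = 731;  nΣy²−(Σy)² = 12·17117 − 167281 = 38123
  √(731·38123) = √27867913 = 5279.0068
r = -865 / 5279.0068 = -0.1639
t = r·√(n−2)/√(1−r²) = -0.1639·√10 / √(1−0.026863) = -0.518297 / 0.986477 = -0.525

-0.525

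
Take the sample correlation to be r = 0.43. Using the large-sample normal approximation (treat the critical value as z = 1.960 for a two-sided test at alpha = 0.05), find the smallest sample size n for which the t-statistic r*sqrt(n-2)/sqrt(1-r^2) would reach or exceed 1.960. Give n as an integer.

r√(n−2)/√(1−r²) ≥ 1.960  ⇔  n−2 ≥ (1.960)²·(1−r²)/r²
(1−r²)/r² = (1−0.1849)/0.1849 = 4.4083
n ≥ 2 + 3.8416·4.4083 = 2 + 16.9349 = 18.9349
⌈18.9349⌉ = 19

19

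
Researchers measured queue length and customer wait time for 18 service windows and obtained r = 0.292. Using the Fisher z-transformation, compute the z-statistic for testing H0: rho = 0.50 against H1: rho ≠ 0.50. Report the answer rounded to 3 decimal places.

-0.963

Fisher z: atanh(0.292) = 0.300751, atanh(0.50) = 0.549306
z = (z_r − z_0)·√(n−3) = (0.300751 − 0.549306)·√15 = -0.248555 · 3.872983 = -0.963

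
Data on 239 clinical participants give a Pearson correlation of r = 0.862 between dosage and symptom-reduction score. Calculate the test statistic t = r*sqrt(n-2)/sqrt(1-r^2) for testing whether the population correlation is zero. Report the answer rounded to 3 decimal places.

26.179

t = r·√(n−2) / √(1−r²) with r = 0.862, n = 239
  = 0.862·√237 / √(1 − 0.743044)
  = 0.862·15.394804 / 0.506908
  = 13.270321 / 0.506908 = 26.179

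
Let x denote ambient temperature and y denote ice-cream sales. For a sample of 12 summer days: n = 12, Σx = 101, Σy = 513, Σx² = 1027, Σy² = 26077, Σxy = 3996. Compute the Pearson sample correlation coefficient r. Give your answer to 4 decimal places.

S_xy = nΣxy − ΣxΣy = 12·3996 − 101·513 = 47952 − 51813 = -3861
S_xx = nΣx² − (Σx)² = 12·1027 − 101² = 12324 − 10201 = 2123
S_yy = nΣy² − (Σy)² = 12·26077 − 513² = 312924 − 263169 = 49755
r = S_xy / √(S_xx·S_yy) = -3861 / √(2123·49755) = -3861 / √105629865 = -3861 / 10277.6391 = -0.3757

-0.3757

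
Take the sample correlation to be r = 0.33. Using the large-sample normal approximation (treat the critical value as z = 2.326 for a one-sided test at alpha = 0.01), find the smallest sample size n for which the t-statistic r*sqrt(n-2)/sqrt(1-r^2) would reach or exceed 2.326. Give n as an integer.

47

r√(n−2)/√(1−r²) ≥ 2.326  ⇔  n−2 ≥ (2.326)²·(1−r²)/r²
(1−r²)/r² = (1−0.1089)/0.1089 = 8.1827
n ≥ 2 + 5.410276·8.1827 = 2 + 44.2707 = 46.2707
⌈46.2707⌉ = 47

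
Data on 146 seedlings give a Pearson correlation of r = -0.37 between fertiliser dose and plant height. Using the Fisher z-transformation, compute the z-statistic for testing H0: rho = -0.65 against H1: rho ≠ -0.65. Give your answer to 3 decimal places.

4.626

z_r = atanh(-0.37) = -0.388423,  z_0 = atanh(-0.65) = -0.775299
SE = 1/√(n−3) = 1/√143 = 0.083624
z = (z_r − z_0)/SE = (-0.388423 − (-0.775299)) / 0.083624 = 0.386876 / 0.083624 = 4.626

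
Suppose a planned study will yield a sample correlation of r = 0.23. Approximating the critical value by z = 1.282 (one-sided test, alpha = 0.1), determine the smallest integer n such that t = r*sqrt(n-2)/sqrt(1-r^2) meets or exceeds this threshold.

32

Need r·√(n−2)/√(1−r²) ≥ 1.282
√(n−2) ≥ 1.282·√(1−0.0529) / 0.23 = 1.282·0.973191 / 0.23 = 5.4245
n−2 ≥ 29.4252  ⇒  n ≥ 31.4252
Smallest integer n = 32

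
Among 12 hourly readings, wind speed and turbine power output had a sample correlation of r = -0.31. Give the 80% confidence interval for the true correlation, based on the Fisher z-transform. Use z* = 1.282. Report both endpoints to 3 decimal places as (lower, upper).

Fisher z: z_r = atanh(r) = ½·ln((1+(-0.31))/(1−(-0.31))) = -0.320545
SE(z) = 1/√(n−3) = 1/√9 = 0.333333
80% ⇒ z* = 1.282; margin = 1.282·0.333333 = 0.427333
CI on z-scale: (-0.747878, 0.106788)
Back-transform: tanh(-0.747878) = -0.633881, tanh(0.106788) = 0.106384

(-0.634, 0.106)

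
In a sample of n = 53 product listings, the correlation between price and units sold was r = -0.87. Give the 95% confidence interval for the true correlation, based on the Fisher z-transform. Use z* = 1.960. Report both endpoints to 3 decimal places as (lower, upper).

z_r = atanh(-0.87) = -1.333080;  SE = 1/√(n−3) = 1/√50 = 0.141421
z-limits: -1.333080 ± 1.960·0.141421 = -1.333080 ± 0.277185 = [-1.610265, -1.055895]
ρ-limits: (tanh -1.610265, tanh -1.055895) = (-0.923, -0.784)

(-0.923, -0.784)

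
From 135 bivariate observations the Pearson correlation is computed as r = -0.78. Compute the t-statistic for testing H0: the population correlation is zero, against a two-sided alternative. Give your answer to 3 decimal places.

-14.375

t = r·√(n−2) / √(1−r²) with r = -0.78, n = 135
  = -0.78·√133 / √(1 − 0.6084)
  = -0.78·11.532563 / 0.625780
  = -8.995399 / 0.625780 = -14.375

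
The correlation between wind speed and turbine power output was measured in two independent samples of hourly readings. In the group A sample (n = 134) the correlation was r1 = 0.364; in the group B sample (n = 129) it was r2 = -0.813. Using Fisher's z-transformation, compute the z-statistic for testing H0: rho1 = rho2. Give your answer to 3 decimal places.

Fisher z-transforms: z1 = atanh(0.364) = 0.381489, z2 = atanh(-0.813) = -1.135815; difference d = 1.517304
Var(d) = 1/131 + 1/126 = 0.0076336 + 0.0079365 = 0.0155701
z = d/√Var(d) = 1.517304 / √0.0155701 = 1.517304 / 0.124780 = 12.160

12.160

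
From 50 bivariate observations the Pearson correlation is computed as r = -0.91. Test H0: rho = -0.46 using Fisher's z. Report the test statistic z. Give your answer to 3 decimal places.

-7.063

Fisher z: atanh(-0.91) = -1.527524, atanh(-0.46) = -0.497311
z = (z_r − z_0)·√(n−3) = (-1.527524 − (-0.497311))·√47 = -1.030213 · 6.855655 = -7.063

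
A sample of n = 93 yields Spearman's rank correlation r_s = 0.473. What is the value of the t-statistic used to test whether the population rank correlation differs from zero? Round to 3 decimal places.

5.121

1 − r_s² = 1 − 0.223729 = 0.776271;  √(1−r_s²) = 0.881062
√(n−2) = √91 = 9.539392
t = r_s·√(n−2)/√(1−r_s²) = 0.473 · 9.539392 / 0.881062 = 5.121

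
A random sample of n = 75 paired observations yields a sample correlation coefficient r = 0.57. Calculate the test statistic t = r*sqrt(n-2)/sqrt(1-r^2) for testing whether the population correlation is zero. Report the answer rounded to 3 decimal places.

5.927

t = r·√(n−2) / √(1−r²) with r = 0.57, n = 75
  = 0.57·√73 / √(1 − 0.3249)
  = 0.57·8.544004 / 0.821645
  = 4.870082 / 0.821645 = 5.927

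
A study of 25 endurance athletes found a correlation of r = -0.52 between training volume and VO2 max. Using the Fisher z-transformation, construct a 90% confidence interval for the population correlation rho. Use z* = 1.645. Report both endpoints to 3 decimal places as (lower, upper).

(-0.729, -0.222)

Fisher z: z_r = atanh(r) = ½·ln((1+(-0.52))/(1−(-0.52))) = -0.576340
SE(z) = 1/√(n−3) = 1/√22 = 0.213201
90% ⇒ z* = 1.645; margin = 1.645·0.213201 = 0.350716
CI on z-scale: (-0.927056, -0.225624)
Back-transform: tanh(-0.927056) = -0.729218, tanh(-0.225624) = -0.221872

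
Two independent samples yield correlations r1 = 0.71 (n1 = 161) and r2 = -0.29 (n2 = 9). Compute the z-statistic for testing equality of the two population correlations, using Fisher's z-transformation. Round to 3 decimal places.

2.851

z1 = atanh(0.71) = 0.887184,  z2 = atanh(-0.29) = -0.298566
SE = √(1/(n1−3) + 1/(n2−3)) = √(1/158 + 1/6) = √(0.0063291 + 0.1666667) = √0.1729958 = 0.415928
z = (z1 − z2)/SE = (0.887184 − (-0.298566)) / 0.415928 = 1.185750 / 0.415928 = 2.851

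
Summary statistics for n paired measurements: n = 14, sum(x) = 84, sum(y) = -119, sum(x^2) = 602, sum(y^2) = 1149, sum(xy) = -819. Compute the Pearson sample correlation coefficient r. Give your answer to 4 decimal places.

-0.9045

S_xy = nΣxy − ΣxΣy = 14·(-819) − 84·(-119) = -11466 − (-9996) = -1470
S_xx = nΣx² − (Σx)² = 14·602 − 84² = 8428 − 7056 = 1372
S_yy = nΣy² − (Σy)² = 14·1149 − (-119)² = 16086 − 14161 = 1925
r = S_xy / √(S_xx·S_yy) = -1470 / √(1372·1925) = -1470 / √2641100 = -1470 / 1625.1461 = -0.9045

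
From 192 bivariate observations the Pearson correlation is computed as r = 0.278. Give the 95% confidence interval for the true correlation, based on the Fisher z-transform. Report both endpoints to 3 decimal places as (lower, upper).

z_r = atanh(0.278) = 0.285513;  SE = 1/√(n−3) = 1/√189 = 0.072739
z-limits: 0.285513 ± 1.960·0.072739 = 0.285513 ± 0.142568 = [0.142945, 0.428081]
ρ-limits: (tanh 0.142945, tanh 0.428081) = (0.142, 0.404)

(0.142, 0.404)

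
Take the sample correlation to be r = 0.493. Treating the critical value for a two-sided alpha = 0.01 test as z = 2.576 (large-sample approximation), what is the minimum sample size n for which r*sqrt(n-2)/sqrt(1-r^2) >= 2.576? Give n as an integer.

r√(n−2)/√(1−r²) ≥ 2.576  ⇔  n−2 ≥ (2.576)²·(1−r²)/r²
(1−r²)/r² = (1−0.243049)/0.243049 = 3.1144
n ≥ 2 + 6.635776·3.1144 = 2 + 20.6665 = 22.6665
⌈22.6665⌉ = 23

23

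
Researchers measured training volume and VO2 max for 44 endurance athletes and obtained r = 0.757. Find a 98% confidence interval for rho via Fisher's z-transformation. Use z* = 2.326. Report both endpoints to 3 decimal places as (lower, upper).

(0.555, 0.875)

z_r = atanh(0.757) = 0.989151;  SE = 1/√(n−3) = 1/√41 = 0.156174
z-limits: 0.989151 ± 2.326·0.156174 = 0.989151 ± 0.363261 = [0.625890, 1.352412]
ρ-limits: (tanh 0.625890, tanh 1.352412) = (0.555, 0.875)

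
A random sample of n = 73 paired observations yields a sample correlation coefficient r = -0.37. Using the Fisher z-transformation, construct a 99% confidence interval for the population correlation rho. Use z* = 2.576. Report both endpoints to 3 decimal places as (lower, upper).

z_r = atanh(-0.37) = -0.388423;  SE = 1/√(n−3) = 1/√70 = 0.119523
z-limits: -0.388423 ± 2.576·0.119523 = -0.388423 ± 0.307891 = [-0.696314, -0.080532]
ρ-limits: (tanh -0.696314, tanh -0.080532) = (-0.602, -0.080)

(-0.602, -0.080)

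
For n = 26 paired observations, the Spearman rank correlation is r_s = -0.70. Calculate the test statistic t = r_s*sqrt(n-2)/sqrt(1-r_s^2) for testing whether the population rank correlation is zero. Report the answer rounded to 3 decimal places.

t = r_s·√(n−2) / √(1−r_s²) with r_s = -0.70, n = 26
  = -0.70·√24 / √(1 − 0.4900)
  = -0.70·4.898979 / 0.714143
  = -3.429285 / 0.714143 = -4.802

-4.802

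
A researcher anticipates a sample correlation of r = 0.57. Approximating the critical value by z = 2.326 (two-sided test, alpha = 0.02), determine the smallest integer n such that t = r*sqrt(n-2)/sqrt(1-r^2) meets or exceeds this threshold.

r√(n−2)/√(1−r²) ≥ 2.326  ⇔  n−2 ≥ (2.326)²·(1−r²)/r²
(1−r²)/r² = (1−0.3249)/0.3249 = 2.0779
n ≥ 2 + 5.410276·2.0779 = 2 + 11.2420 = 13.2420
⌈13.2420⌉ = 14

14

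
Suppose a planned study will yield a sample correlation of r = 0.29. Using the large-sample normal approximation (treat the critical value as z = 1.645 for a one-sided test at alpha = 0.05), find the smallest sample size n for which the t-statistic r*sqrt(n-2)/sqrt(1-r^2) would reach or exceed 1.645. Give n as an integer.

Need r·√(n−2)/√(1−r²) ≥ 1.645
√(n−2) ≥ 1.645·√(1−0.0841) / 0.29 = 1.645·0.957027 / 0.29 = 5.4287
n−2 ≥ 29.4708  ⇒  n ≥ 31.4708
Smallest integer n = 32

32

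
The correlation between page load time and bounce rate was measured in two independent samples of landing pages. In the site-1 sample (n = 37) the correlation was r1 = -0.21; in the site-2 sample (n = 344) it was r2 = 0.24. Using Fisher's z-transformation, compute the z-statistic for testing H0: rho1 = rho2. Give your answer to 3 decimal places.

z1 = atanh(-0.21) = -0.213171,  z2 = atanh(0.24) = 0.244774
SE = √(1/(n1−3) + 1/(n2−3)) = √(1/34 + 1/341) = √(0.0294118 + 0.0029326) = √0.0323444 = 0.179845
z = (z1 − z2)/SE = (-0.213171 − 0.244774) / 0.179845 = -0.457945 / 0.179845 = -2.546

-2.546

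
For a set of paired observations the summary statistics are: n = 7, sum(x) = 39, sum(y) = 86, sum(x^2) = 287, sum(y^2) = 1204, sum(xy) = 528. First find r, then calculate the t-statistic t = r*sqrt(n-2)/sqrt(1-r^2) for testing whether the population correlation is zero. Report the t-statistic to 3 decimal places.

1.230

S_xy = nΣxy − ΣxΣy = 7·528 − 39·86 = 3696 − 3354 = 342
S_xx = nΣx² − (Σx)² = 7·287 − 39² = 2009 − 1521 = 488
S_yy = nΣy² − (Σy)² = 7·1204 − 86² = 8428 − 7396 = 1032
r = S_xy / √(S_xx·S_yy) = 342 / √(488·1032) = 342 / √503616 = 342 / 709.6591 = 0.4819
t = r·√(n−2)/√(1−r²) = 0.4819·√5 / √(1−0.232228) = 1.077561 / 0.876226 = 1.230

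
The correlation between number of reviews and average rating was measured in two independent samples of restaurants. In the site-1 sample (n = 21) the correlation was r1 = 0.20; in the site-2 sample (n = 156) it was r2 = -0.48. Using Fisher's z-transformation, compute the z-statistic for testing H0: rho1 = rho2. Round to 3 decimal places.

2.912

z1 = atanh(0.20) = 0.202733,  z2 = atanh(-0.48) = -0.522984
SE = √(1/(n1−3) + 1/(n2−3)) = √(1/18 + 1/153) = √(0.0555556 + 0.0065359) = √0.0620915 = 0.249182
z = (z1 − z2)/SE = (0.202733 − (-0.522984)) / 0.249182 = 0.725717 / 0.249182 = 2.912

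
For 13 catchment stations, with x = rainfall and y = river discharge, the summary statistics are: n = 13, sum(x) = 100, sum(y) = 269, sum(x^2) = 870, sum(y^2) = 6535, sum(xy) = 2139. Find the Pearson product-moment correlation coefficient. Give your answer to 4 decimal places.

S_xy = nΣxy − ΣxΣy = 13·2139 − 100·269 = 27807 − 26900 = 907
S_xx = nΣx² − (Σx)² = 13·870 − 100² = 11310 − 10000 = 1310
S_yy = nΣy² − (Σy)² = 13·6535 − 269² = 84955 − 72361 = 12594
r = S_xy / √(S_xx·S_yy) = 907 / √(1310·12594) = 907 / √16498140 = 907 / 4061.7902 = 0.2233

0.2233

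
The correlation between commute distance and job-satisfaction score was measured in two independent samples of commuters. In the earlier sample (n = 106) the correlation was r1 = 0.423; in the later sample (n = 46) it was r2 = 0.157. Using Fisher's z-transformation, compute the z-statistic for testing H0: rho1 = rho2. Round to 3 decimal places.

1.614

z1 = atanh(0.423) = 0.451340,  z2 = atanh(0.157) = 0.158309
SE = √(1/(n1−3) + 1/(n2−3)) = √(1/103 + 1/43) = √(0.0097087 + 0.0232558) = √0.0329645 = 0.181561
z = (z1 − z2)/SE = (0.451340 − 0.158309) / 0.181561 = 0.293031 / 0.181561 = 1.614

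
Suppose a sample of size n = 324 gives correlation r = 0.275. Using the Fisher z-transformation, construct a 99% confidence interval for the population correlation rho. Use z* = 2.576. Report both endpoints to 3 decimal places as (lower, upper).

Fisher z: z_r = atanh(r) = ½·ln((1+0.275)/(1−0.275)) = 0.282265
SE(z) = 1/√(n−3) = 1/√321 = 0.055815
99% ⇒ z* = 2.576; margin = 2.576·0.055815 = 0.143779
CI on z-scale: (0.138486, 0.426044)
Back-transform: tanh(0.138486) = 0.137607, tanh(0.426044) = 0.402010

(0.138, 0.402)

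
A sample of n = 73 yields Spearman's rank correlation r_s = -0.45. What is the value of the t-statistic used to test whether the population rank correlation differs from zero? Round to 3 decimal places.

-4.246

1 − r_s² = 1 − 0.2025 = 0.7975;  √(1−r_s²) = 0.893029
√(n−2) = √71 = 8.426150
t = r_s·√(n−2)/√(1−r_s²) = -0.45 · 8.426150 / 0.893029 = -4.246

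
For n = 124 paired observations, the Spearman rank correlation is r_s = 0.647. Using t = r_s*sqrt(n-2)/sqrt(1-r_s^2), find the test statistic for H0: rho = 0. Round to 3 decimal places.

t = r_s·√(n−2) / √(1−r_s²) with r_s = 0.647, n = 124
  = 0.647·√122 / √(1 − 0.418609)
  = 0.647·11.045361 / 0.762490
  = 7.146349 / 0.762490 = 9.372

9.372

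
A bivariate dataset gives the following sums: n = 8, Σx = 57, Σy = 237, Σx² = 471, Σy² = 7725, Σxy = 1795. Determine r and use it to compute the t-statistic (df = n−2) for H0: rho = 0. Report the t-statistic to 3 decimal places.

1.406

Numerator: nΣxy − (Σx)(Σy) = 8·1795 − (57)(237) = 851
Denominator: √[(nΣx²−(Σx)²)(nΣy²−(Σy)²)]
  nΣx²−(Σx)² = 8·471 − 3249 = 519;  nΣy²−(Σy)² = 8·7725 − 56169 = 5631
  √(519·5631) = √2922489 = 1709.5289
r = 851 / 1709.5289 = 0.4978
t = r·√(n−2)/√(1−r²) = 0.4978·√6 / √(1−0.247805) = 1.219356 / 0.867292 = 1.406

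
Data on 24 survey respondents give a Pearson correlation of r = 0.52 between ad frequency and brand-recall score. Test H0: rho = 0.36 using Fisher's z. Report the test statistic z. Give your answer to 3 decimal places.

0.914

Fisher z: atanh(0.52) = 0.576340, atanh(0.36) = 0.376886
z = (z_r − z_0)·√(n−3) = (0.576340 − 0.376886)·√21 = 0.199454 · 4.582576 = 0.914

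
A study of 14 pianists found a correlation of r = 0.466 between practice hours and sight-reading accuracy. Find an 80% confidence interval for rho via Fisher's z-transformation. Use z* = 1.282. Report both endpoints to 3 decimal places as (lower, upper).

Fisher z: z_r = atanh(r) = ½·ln((1+0.466)/(1−0.466)) = 0.504949
SE(z) = 1/√(n−3) = 1/√11 = 0.301511
80% ⇒ z* = 1.282; margin = 1.282·0.301511 = 0.386537
CI on z-scale: (0.118412, 0.891486)
Back-transform: tanh(0.118412) = 0.117862, tanh(0.891486) = 0.712127

(0.118, 0.712)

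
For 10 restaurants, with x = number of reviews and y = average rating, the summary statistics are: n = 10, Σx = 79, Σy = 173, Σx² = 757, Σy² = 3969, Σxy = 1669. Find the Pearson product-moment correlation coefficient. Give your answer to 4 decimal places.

S_xy = nΣxy − ΣxΣy = 10·1669 − 79·173 = 16690 − 13667 = 3023
S_xx = nΣx² − (Σx)² = 10·757 − 79² = 7570 − 6241 = 1329
S_yy = nΣy² − (Σy)² = 10·3969 − 173² = 39690 − 29929 = 9761
r = S_xy / √(S_xx·S_yy) = 3023 / √(1329·9761) = 3023 / √12972369 = 3023 / 3601.7175 = 0.8393

0.8393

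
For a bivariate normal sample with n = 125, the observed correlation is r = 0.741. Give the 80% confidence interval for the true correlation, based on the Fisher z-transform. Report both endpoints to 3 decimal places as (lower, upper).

Fisher z: z_r = atanh(r) = ½·ln((1+0.741)/(1−0.741)) = 0.952693
SE(z) = 1/√(n−3) = 1/√122 = 0.090536
80% ⇒ z* = 1.282; margin = 1.282·0.090536 = 0.116067
CI on z-scale: (0.836626, 1.068760)
Back-transform: tanh(0.836626) = 0.684018, tanh(1.068760) = 0.788994

(0.684, 0.789)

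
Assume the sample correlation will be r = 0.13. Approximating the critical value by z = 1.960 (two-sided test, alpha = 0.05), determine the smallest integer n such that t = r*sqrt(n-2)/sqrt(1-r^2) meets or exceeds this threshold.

Need r·√(n−2)/√(1−r²) ≥ 1.960
√(n−2) ≥ 1.960·√(1−0.0169) / 0.13 = 1.960·0.991514 / 0.13 = 14.9490
n−2 ≥ 223.4726  ⇒  n ≥ 225.4726
Smallest integer n = 226

226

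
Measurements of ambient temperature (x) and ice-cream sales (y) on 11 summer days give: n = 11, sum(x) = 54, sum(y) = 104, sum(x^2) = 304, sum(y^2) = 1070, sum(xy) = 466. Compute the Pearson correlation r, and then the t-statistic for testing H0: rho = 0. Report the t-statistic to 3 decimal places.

S_xy = nΣxy − ΣxΣy = 11·466 − 54·104 = 5126 − 5616 = -490
S_xx = nΣx² − (Σx)² = 11·304 − 54² = 3344 − 2916 = 428
S_yy = nΣy² − (Σy)² = 11·1070 − 104² = 11770 − 10816 = 954
r = S_xy / √(S_xx·S_yy) = -490 / √(428·954) = -490 / √408312 = -490 / 638.9930 = -0.7668
t = r·√(n−2)/√(1−r²) = -0.7668·√9 / √(1−0.587982) = -2.300400 / 0.641886 = -3.584

-3.584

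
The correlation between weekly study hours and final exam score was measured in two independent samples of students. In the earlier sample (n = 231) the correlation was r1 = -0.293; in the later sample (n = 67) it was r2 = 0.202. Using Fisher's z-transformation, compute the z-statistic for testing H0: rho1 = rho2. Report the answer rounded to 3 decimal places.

Fisher z-transforms: z1 = atanh(-0.293) = -0.301845, z2 = atanh(0.202) = 0.204817; difference d = -0.506662
Var(d) = 1/228 + 1/64 = 0.0043860 + 0.0156250 = 0.0200110
z = d/√Var(d) = -0.506662 / √0.0200110 = -0.506662 / 0.141460 = -3.582

-3.582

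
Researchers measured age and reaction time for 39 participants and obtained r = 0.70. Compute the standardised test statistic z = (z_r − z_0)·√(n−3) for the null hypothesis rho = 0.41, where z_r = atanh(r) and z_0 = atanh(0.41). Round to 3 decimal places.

Fisher z: atanh(0.70) = 0.867301, atanh(0.41) = 0.435611
z = (z_r − z_0)·√(n−3) = (0.867301 − 0.435611)·√36 = 0.431690 · 6.000000 = 2.590

2.590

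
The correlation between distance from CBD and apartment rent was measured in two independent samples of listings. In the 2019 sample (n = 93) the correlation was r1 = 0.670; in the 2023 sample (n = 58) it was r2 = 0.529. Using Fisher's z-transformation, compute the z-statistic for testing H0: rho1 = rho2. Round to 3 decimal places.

1.297

Fisher z-transforms: z1 = atanh(0.670) = 0.810743, z2 = atanh(0.529) = 0.588756; difference d = 0.221987
Var(d) = 1/90 + 1/55 = 0.0111111 + 0.0181818 = 0.0292929
z = d/√Var(d) = 0.221987 / √0.0292929 = 0.221987 / 0.171152 = 1.297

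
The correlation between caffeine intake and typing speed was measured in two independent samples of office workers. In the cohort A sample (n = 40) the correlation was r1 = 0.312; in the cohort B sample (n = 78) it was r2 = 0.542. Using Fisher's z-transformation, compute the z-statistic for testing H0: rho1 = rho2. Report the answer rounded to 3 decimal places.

-1.415

Fisher z-transforms: z1 = atanh(0.312) = 0.322760, z2 = atanh(0.542) = 0.606983; difference d = -0.284223
Var(d) = 1/37 + 1/75 = 0.0270270 + 0.0133333 = 0.0403603
z = d/√Var(d) = -0.284223 / √0.0403603 = -0.284223 / 0.200899 = -1.415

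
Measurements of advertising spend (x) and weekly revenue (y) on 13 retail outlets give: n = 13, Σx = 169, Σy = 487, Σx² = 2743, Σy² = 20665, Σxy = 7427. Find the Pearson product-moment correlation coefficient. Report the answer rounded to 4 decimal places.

S_xy = nΣxy − ΣxΣy = 13·7427 − 169·487 = 96551 − 82303 = 14248
S_xx = nΣx² − (Σx)² = 13·2743 − 169² = 35659 − 28561 = 7098
S_yy = nΣy² − (Σy)² = 13·20665 − 487² = 268645 − 237169 = 31476
r = S_xy / √(S_xx·S_yy) = 14248 / √(7098·31476) = 14248 / √223416648 = 14248 / 14947.1284 = 0.9532

0.9532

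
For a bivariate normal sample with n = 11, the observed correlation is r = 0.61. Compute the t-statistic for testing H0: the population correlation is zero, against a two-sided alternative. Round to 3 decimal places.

2.309

t = r·√(n−2) / √(1−r²) with r = 0.61, n = 11
  = 0.61·√9 / √(1 − 0.3721)
  = 0.61·3.000000 / 0.792401
  = 1.830000 / 0.792401 = 2.309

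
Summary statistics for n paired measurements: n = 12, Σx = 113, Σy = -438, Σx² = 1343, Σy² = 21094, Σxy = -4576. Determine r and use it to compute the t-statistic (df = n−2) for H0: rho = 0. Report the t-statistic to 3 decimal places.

-1.292

S_xy = nΣxy − ΣxΣy = 12·(-4576) − 113·(-438) = -54912 − (-49494) = -5418
S_xx = nΣx² − (Σx)² = 12·1343 − 113² = 16116 − 12769 = 3347
S_yy = nΣy² − (Σy)² = 12·21094 − (-438)² = 253128 − 191844 = 61284
r = S_xy / √(S_xx·S_yy) = -5418 / √(3347·61284) = -5418 / √205117548 = -5418 / 14321.9254 = -0.3783
t = r·√(n−2)/√(1−r²) = -0.3783·√10 / √(1−0.143111) = -1.196290 / 0.925683 = -1.292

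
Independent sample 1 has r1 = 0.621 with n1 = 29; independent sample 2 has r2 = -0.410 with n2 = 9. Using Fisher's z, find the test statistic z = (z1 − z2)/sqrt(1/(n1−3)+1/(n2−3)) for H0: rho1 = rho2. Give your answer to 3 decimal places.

Fisher z-transforms: z1 = atanh(0.621) = 0.726631, z2 = atanh(-0.410) = -0.435611; difference d = 1.162242
Var(d) = 1/26 + 1/6 = 0.0384615 + 0.1666667 = 0.2051282
z = d/√Var(d) = 1.162242 / √0.2051282 = 1.162242 / 0.452911 = 2.566

2.566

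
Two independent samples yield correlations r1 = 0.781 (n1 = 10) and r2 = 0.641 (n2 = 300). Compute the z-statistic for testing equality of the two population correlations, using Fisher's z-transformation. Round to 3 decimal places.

z1 = atanh(0.781) = 1.047929,  z2 = atanh(0.641) = 0.759869
SE = √(1/(n1−3) + 1/(n2−3)) = √(1/7 + 1/297) = √(0.1428571 + 0.0033670) = √0.1462241 = 0.382393
z = (z1 − z2)/SE = (1.047929 − 0.759869) / 0.382393 = 0.288060 / 0.382393 = 0.753

0.753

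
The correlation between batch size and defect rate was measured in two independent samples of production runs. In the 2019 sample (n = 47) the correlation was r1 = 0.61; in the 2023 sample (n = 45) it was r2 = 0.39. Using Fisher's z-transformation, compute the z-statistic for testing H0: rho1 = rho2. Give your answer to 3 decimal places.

z1 = atanh(0.61) = 0.708921,  z2 = atanh(0.39) = 0.411800
SE = √(1/(n1−3) + 1/(n2−3)) = √(1/44 + 1/42) = √(0.0227273 + 0.0238095) = √0.0465368 = 0.215724
z = (z1 − z2)/SE = (0.708921 − 0.411800) / 0.215724 = 0.297121 / 0.215724 = 1.377

1.377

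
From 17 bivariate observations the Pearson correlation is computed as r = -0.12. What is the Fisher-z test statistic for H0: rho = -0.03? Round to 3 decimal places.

-0.339

z_r = atanh(-0.12) = -0.120581,  z_0 = atanh(-0.03) = -0.030009
SE = 1/√(n−3) = 1/√14 = 0.267261
z = (z_r − z_0)/SE = (-0.120581 − (-0.030009)) / 0.267261 = -0.090572 / 0.267261 = -0.339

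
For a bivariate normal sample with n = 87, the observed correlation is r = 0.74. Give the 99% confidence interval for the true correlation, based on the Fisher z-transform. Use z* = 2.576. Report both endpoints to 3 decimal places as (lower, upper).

(0.585, 0.843)

Fisher z: z_r = atanh(r) = ½·ln((1+0.74)/(1−0.74)) = 0.950479
SE(z) = 1/√(n−3) = 1/√84 = 0.109109
99% ⇒ z* = 2.576; margin = 2.576·0.109109 = 0.281065
CI on z-scale: (0.669414, 1.231544)
Back-transform: tanh(0.669414) = 0.584594, tanh(1.231544) = 0.843027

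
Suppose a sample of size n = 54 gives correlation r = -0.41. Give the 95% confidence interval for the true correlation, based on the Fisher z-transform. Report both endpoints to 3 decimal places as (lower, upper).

z_r = atanh(-0.41) = -0.435611;  SE = 1/√(n−3) = 1/√51 = 0.140028
z-limits: -0.435611 ± 1.960·0.140028 = -0.435611 ± 0.274455 = [-0.710066, -0.161156]
ρ-limits: (tanh -0.710066, tanh -0.161156) = (-0.611, -0.160)

(-0.611, -0.160)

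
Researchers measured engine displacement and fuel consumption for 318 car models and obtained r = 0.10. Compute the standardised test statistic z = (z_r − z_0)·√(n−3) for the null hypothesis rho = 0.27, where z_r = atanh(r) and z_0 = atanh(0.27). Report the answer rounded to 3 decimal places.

Fisher z: atanh(0.10) = 0.100335, atanh(0.27) = 0.276864
z = (z_r − z_0)·√(n−3) = (0.100335 − 0.276864)·√315 = -0.176529 · 17.748239 = -3.133

-3.133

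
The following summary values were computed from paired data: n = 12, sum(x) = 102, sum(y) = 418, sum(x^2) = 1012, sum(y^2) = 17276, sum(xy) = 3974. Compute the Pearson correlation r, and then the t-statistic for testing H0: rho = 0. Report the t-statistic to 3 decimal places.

S_xy = nΣxy − ΣxΣy = 12·3974 − 102·418 = 47688 − 42636 = 5052
S_xx = nΣx² − (Σx)² = 12·1012 − 102² = 12144 − 10404 = 1740
S_yy = nΣy² − (Σy)² = 12·17276 − 418² = 207312 − 174724 = 32588
r = S_xy / √(S_xx·S_yy) = 5052 / √(1740·32588) = 5052 / √56703120 = 5052 / 7530.1474 = 0.6709
t = r·√(n−2)/√(1−r²) = 0.6709·√10 / √(1−0.450107) = 2.121572 / 0.741548 = 2.861

2.861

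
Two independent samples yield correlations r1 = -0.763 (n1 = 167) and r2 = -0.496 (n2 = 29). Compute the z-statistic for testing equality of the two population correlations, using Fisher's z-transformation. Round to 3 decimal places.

-2.176

Fisher z-transforms: z1 = atanh(-0.763) = -1.003356, z2 = atanh(-0.496) = -0.543987; difference d = -0.459369
Var(d) = 1/164 + 1/26 = 0.0060976 + 0.0384615 = 0.0445591
z = d/√Var(d) = -0.459369 / √0.0445591 = -0.459369 / 0.211090 = -2.176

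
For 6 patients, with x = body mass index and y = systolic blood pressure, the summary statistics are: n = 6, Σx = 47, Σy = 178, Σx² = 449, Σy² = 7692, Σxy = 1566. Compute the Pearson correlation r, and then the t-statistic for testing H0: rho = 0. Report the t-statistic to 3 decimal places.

Numerator: nΣxy − (Σx)(Σy) = 6·1566 − (47)(178) = 1030
Denominator: √[(nΣx²−(Σx)²)(nΣy²−(Σy)²)]
  nΣx²−(Σx)² = 6·449 − 2209 = 485;  nΣy²−(Σy)² = 6·7692 − 31684 = 14468
  √(485·14468) = √7016980 = 2648.9583
r = 1030 / 2648.9583 = 0.3888
t = r·√(n−2)/√(1−r²) = 0.3888·√4 / √(1−0.151165) = 0.777600 / 0.921322 = 0.844

0.844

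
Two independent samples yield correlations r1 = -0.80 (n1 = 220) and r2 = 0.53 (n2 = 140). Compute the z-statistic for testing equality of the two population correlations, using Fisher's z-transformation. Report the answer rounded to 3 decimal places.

Fisher z-transforms: z1 = atanh(-0.80) = -1.098612, z2 = atanh(0.53) = 0.590145; difference d = -1.688757
Var(d) = 1/217 + 1/137 = 0.0046083 + 0.0072993 = 0.0119076
z = d/√Var(d) = -1.688757 / √0.0119076 = -1.688757 / 0.109122 = -15.476

-15.476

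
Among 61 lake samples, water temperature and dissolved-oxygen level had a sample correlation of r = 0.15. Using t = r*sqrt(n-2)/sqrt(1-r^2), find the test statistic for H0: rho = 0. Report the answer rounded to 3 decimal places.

1.165

t = r·√(n−2) / √(1−r²) with r = 0.15, n = 61
  = 0.15·√59 / √(1 − 0.0225)
  = 0.15·7.681146 / 0.988686
  = 1.152172 / 0.988686 = 1.165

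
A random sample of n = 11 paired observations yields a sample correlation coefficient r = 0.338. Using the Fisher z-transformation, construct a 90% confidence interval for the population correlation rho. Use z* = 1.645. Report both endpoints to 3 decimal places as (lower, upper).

Fisher z: z_r = atanh(r) = ½·ln((1+0.338)/(1−0.338)) = 0.351833
SE(z) = 1/√(n−3) = 1/√8 = 0.353553
90% ⇒ z* = 1.645; margin = 1.645·0.353553 = 0.581595
CI on z-scale: (-0.229762, 0.933428)
Back-transform: tanh(-0.229762) = -0.225802, tanh(0.933428) = 0.732188

(-0.226, 0.732)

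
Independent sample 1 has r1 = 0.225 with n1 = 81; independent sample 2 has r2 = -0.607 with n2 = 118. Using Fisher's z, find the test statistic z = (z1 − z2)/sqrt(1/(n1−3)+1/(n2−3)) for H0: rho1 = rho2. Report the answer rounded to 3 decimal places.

6.361

Fisher z-transforms: z1 = atanh(0.225) = 0.228917, z2 = atanh(-0.607) = -0.704157; difference d = 0.933074
Var(d) = 1/78 + 1/115 = 0.0128205 + 0.0086957 = 0.0215162
z = d/√Var(d) = 0.933074 / √0.0215162 = 0.933074 / 0.146684 = 6.361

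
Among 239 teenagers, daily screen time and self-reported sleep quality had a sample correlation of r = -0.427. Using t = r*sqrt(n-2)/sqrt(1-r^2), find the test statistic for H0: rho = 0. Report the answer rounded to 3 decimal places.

t = r·√(n−2) / √(1−r²) with r = -0.427, n = 239
  = -0.427·√237 / √(1 − 0.182329)
  = -0.427·15.394804 / 0.904252
  = -6.573581 / 0.904252 = -7.270

-7.270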